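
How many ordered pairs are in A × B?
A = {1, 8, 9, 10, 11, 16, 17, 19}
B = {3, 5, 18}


Set A = {1, 8, 9, 10, 11, 16, 17, 19} has 8 elements.
Set B = {3, 5, 18} has 3 elements.
|A × B| = |A| × |B| = 8 × 3 = 24

24


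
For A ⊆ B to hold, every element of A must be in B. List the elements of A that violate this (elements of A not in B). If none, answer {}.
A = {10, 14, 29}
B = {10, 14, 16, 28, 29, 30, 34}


Set A = {10, 14, 29}
Set B = {10, 14, 16, 28, 29, 30, 34}
Check each element of A against B:
10 ∈ B, 14 ∈ B, 29 ∈ B
Elements of A not in B: {}

{}


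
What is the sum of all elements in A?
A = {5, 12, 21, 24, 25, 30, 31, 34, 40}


Set A = {5, 12, 21, 24, 25, 30, 31, 34, 40}
Sum = 5 + 12 + 21 + 24 + 25 + 30 + 31 + 34 + 40 = 222

222


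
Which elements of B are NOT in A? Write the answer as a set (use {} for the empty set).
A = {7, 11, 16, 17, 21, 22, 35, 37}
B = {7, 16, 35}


Set A = {7, 11, 16, 17, 21, 22, 35, 37}
Set B = {7, 16, 35}
Check each element of B against A:
7 ∈ A, 16 ∈ A, 35 ∈ A
Elements of B not in A: {}

{}


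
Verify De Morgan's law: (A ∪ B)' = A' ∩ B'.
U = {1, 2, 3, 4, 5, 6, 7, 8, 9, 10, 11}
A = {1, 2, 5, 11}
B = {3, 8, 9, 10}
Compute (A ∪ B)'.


U = {1, 2, 3, 4, 5, 6, 7, 8, 9, 10, 11}
A = {1, 2, 5, 11}, B = {3, 8, 9, 10}
A ∪ B = {1, 2, 3, 5, 8, 9, 10, 11}
(A ∪ B)' = U \ (A ∪ B) = {4, 6, 7}
Verification via A' ∩ B': A' = {3, 4, 6, 7, 8, 9, 10}, B' = {1, 2, 4, 5, 6, 7, 11}
A' ∩ B' = {4, 6, 7} ✓

{4, 6, 7}


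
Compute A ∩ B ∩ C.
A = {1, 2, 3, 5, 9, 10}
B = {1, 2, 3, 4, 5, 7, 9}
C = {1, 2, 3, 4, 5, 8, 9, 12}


Set A = {1, 2, 3, 5, 9, 10}
Set B = {1, 2, 3, 4, 5, 7, 9}
Set C = {1, 2, 3, 4, 5, 8, 9, 12}
First, A ∩ B = {1, 2, 3, 5, 9}
Then, (A ∩ B) ∩ C = {1, 2, 3, 5, 9}

{1, 2, 3, 5, 9}


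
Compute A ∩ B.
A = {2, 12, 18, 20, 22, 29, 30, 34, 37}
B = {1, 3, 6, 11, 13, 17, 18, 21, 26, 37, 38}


Set A = {2, 12, 18, 20, 22, 29, 30, 34, 37}
Set B = {1, 3, 6, 11, 13, 17, 18, 21, 26, 37, 38}
A ∩ B includes only elements in both sets.
Check each element of A against B:
2 ✗, 12 ✗, 18 ✓, 20 ✗, 22 ✗, 29 ✗, 30 ✗, 34 ✗, 37 ✓
A ∩ B = {18, 37}

{18, 37}


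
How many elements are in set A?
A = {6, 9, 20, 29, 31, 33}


Set A = {6, 9, 20, 29, 31, 33}
Listing elements: 6, 9, 20, 29, 31, 33
Counting: 6 elements
|A| = 6

6


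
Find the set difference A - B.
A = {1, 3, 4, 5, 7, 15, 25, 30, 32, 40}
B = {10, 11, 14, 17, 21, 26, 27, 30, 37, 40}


Set A = {1, 3, 4, 5, 7, 15, 25, 30, 32, 40}
Set B = {10, 11, 14, 17, 21, 26, 27, 30, 37, 40}
A \ B includes elements in A that are not in B.
Check each element of A:
1 (not in B, keep), 3 (not in B, keep), 4 (not in B, keep), 5 (not in B, keep), 7 (not in B, keep), 15 (not in B, keep), 25 (not in B, keep), 30 (in B, remove), 32 (not in B, keep), 40 (in B, remove)
A \ B = {1, 3, 4, 5, 7, 15, 25, 32}

{1, 3, 4, 5, 7, 15, 25, 32}


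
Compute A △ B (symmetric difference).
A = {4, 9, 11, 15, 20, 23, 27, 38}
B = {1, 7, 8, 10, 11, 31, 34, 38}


Set A = {4, 9, 11, 15, 20, 23, 27, 38}
Set B = {1, 7, 8, 10, 11, 31, 34, 38}
A △ B = (A \ B) ∪ (B \ A)
Elements in A but not B: {4, 9, 15, 20, 23, 27}
Elements in B but not A: {1, 7, 8, 10, 31, 34}
A △ B = {1, 4, 7, 8, 9, 10, 15, 20, 23, 27, 31, 34}

{1, 4, 7, 8, 9, 10, 15, 20, 23, 27, 31, 34}


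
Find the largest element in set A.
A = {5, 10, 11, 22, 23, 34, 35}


Set A = {5, 10, 11, 22, 23, 34, 35}
Elements in ascending order: 5, 10, 11, 22, 23, 34, 35
The largest element is 35.

35


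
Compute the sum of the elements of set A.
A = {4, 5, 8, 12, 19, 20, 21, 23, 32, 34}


Set A = {4, 5, 8, 12, 19, 20, 21, 23, 32, 34}
Sum = 4 + 5 + 8 + 12 + 19 + 20 + 21 + 23 + 32 + 34 = 178

178


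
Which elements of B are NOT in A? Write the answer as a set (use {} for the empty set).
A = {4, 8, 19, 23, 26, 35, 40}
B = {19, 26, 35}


Set A = {4, 8, 19, 23, 26, 35, 40}
Set B = {19, 26, 35}
Check each element of B against A:
19 ∈ A, 26 ∈ A, 35 ∈ A
Elements of B not in A: {}

{}


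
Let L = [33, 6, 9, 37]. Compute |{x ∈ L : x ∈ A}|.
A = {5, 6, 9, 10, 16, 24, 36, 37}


Set A = {5, 6, 9, 10, 16, 24, 36, 37}
Candidates: [33, 6, 9, 37]
Check each candidate:
33 ∉ A, 6 ∈ A, 9 ∈ A, 37 ∈ A
Count of candidates in A: 3

3


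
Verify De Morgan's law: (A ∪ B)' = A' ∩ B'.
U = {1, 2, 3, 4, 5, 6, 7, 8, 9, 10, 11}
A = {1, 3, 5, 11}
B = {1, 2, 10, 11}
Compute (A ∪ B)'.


U = {1, 2, 3, 4, 5, 6, 7, 8, 9, 10, 11}
A = {1, 3, 5, 11}, B = {1, 2, 10, 11}
A ∪ B = {1, 2, 3, 5, 10, 11}
(A ∪ B)' = U \ (A ∪ B) = {4, 6, 7, 8, 9}
Verification via A' ∩ B': A' = {2, 4, 6, 7, 8, 9, 10}, B' = {3, 4, 5, 6, 7, 8, 9}
A' ∩ B' = {4, 6, 7, 8, 9} ✓

{4, 6, 7, 8, 9}


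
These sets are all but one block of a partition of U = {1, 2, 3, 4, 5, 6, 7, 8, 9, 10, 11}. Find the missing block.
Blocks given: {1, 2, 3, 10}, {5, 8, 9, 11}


U = {1, 2, 3, 4, 5, 6, 7, 8, 9, 10, 11}
Shown blocks: {1, 2, 3, 10}, {5, 8, 9, 11}
A partition's blocks are pairwise disjoint and cover U, so the missing block = U \ (union of shown blocks).
Union of shown blocks: {1, 2, 3, 5, 8, 9, 10, 11}
Missing block = U \ (union) = {4, 6, 7}

{4, 6, 7}


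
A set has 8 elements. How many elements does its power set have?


The set has 8 elements.
The power set contains all possible subsets.
|P(A)| = 2^|A| = 2^8 = 256

256


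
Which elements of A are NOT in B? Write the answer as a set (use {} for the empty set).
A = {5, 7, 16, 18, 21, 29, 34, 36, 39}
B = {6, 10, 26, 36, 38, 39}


Set A = {5, 7, 16, 18, 21, 29, 34, 36, 39}
Set B = {6, 10, 26, 36, 38, 39}
Check each element of A against B:
5 ∉ B (include), 7 ∉ B (include), 16 ∉ B (include), 18 ∉ B (include), 21 ∉ B (include), 29 ∉ B (include), 34 ∉ B (include), 36 ∈ B, 39 ∈ B
Elements of A not in B: {5, 7, 16, 18, 21, 29, 34}

{5, 7, 16, 18, 21, 29, 34}


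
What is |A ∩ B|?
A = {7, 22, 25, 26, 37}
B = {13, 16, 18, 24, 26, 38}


Set A = {7, 22, 25, 26, 37}
Set B = {13, 16, 18, 24, 26, 38}
A ∩ B = {26}
|A ∩ B| = 1

1


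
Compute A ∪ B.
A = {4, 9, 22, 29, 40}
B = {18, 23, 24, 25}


Set A = {4, 9, 22, 29, 40}
Set B = {18, 23, 24, 25}
A ∪ B includes all elements in either set.
Elements from A: {4, 9, 22, 29, 40}
Elements from B not already included: {18, 23, 24, 25}
A ∪ B = {4, 9, 18, 22, 23, 24, 25, 29, 40}

{4, 9, 18, 22, 23, 24, 25, 29, 40}


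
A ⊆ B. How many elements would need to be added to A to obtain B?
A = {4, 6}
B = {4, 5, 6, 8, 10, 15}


Set A = {4, 6}, |A| = 2
Set B = {4, 5, 6, 8, 10, 15}, |B| = 6
Since A ⊆ B: B \ A = {5, 8, 10, 15}
|B| - |A| = 6 - 2 = 4

4


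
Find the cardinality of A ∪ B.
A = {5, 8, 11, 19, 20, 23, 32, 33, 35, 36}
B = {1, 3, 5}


Set A = {5, 8, 11, 19, 20, 23, 32, 33, 35, 36}, |A| = 10
Set B = {1, 3, 5}, |B| = 3
A ∩ B = {5}, |A ∩ B| = 1
|A ∪ B| = |A| + |B| - |A ∩ B| = 10 + 3 - 1 = 12

12


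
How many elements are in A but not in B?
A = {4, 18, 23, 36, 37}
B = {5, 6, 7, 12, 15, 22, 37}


Set A = {4, 18, 23, 36, 37}
Set B = {5, 6, 7, 12, 15, 22, 37}
A \ B = {4, 18, 23, 36}
|A \ B| = 4

4


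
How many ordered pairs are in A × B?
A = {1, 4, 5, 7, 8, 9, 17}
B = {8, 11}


Set A = {1, 4, 5, 7, 8, 9, 17} has 7 elements.
Set B = {8, 11} has 2 elements.
|A × B| = |A| × |B| = 7 × 2 = 14

14


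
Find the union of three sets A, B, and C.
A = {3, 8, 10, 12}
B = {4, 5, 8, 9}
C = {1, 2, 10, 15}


Set A = {3, 8, 10, 12}
Set B = {4, 5, 8, 9}
Set C = {1, 2, 10, 15}
First, A ∪ B = {3, 4, 5, 8, 9, 10, 12}
Then, (A ∪ B) ∪ C = {1, 2, 3, 4, 5, 8, 9, 10, 12, 15}

{1, 2, 3, 4, 5, 8, 9, 10, 12, 15}


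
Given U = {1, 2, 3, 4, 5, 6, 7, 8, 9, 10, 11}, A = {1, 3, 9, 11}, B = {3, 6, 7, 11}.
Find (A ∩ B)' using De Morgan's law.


U = {1, 2, 3, 4, 5, 6, 7, 8, 9, 10, 11}
A = {1, 3, 9, 11}, B = {3, 6, 7, 11}
A ∩ B = {3, 11}
(A ∩ B)' = U \ (A ∩ B) = {1, 2, 4, 5, 6, 7, 8, 9, 10}
Verification via A' ∪ B': A' = {2, 4, 5, 6, 7, 8, 10}, B' = {1, 2, 4, 5, 8, 9, 10}
A' ∪ B' = {1, 2, 4, 5, 6, 7, 8, 9, 10} ✓

{1, 2, 4, 5, 6, 7, 8, 9, 10}


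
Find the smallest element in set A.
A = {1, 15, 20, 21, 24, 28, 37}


Set A = {1, 15, 20, 21, 24, 28, 37}
Elements in ascending order: 1, 15, 20, 21, 24, 28, 37
The smallest element is 1.

1


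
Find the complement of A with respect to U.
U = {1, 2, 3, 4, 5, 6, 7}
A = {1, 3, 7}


Universal set U = {1, 2, 3, 4, 5, 6, 7}
Set A = {1, 3, 7}
A' = U \ A = elements in U but not in A
Checking each element of U:
1 (in A, exclude), 2 (not in A, include), 3 (in A, exclude), 4 (not in A, include), 5 (not in A, include), 6 (not in A, include), 7 (in A, exclude)
A' = {2, 4, 5, 6}

{2, 4, 5, 6}


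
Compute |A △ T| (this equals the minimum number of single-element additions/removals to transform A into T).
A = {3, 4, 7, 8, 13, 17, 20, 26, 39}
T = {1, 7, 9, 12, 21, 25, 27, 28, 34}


Set A = {3, 4, 7, 8, 13, 17, 20, 26, 39}
Set T = {1, 7, 9, 12, 21, 25, 27, 28, 34}
Elements to remove from A (in A, not in T): {3, 4, 8, 13, 17, 20, 26, 39} → 8 removals
Elements to add to A (in T, not in A): {1, 9, 12, 21, 25, 27, 28, 34} → 8 additions
Total edits = 8 + 8 = 16

16


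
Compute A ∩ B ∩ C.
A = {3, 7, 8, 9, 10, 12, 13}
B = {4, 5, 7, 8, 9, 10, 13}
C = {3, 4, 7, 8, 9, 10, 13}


Set A = {3, 7, 8, 9, 10, 12, 13}
Set B = {4, 5, 7, 8, 9, 10, 13}
Set C = {3, 4, 7, 8, 9, 10, 13}
First, A ∩ B = {7, 8, 9, 10, 13}
Then, (A ∩ B) ∩ C = {7, 8, 9, 10, 13}

{7, 8, 9, 10, 13}


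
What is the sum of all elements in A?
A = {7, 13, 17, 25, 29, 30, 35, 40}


Set A = {7, 13, 17, 25, 29, 30, 35, 40}
Sum = 7 + 13 + 17 + 25 + 29 + 30 + 35 + 40 = 196

196


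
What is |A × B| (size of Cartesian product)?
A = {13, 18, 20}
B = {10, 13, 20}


Set A = {13, 18, 20} has 3 elements.
Set B = {10, 13, 20} has 3 elements.
|A × B| = |A| × |B| = 3 × 3 = 9

9


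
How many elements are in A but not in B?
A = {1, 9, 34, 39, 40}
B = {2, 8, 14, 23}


Set A = {1, 9, 34, 39, 40}
Set B = {2, 8, 14, 23}
A \ B = {1, 9, 34, 39, 40}
|A \ B| = 5

5


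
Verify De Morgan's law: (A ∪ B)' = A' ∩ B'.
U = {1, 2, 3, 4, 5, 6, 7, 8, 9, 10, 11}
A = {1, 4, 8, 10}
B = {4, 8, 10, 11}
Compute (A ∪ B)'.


U = {1, 2, 3, 4, 5, 6, 7, 8, 9, 10, 11}
A = {1, 4, 8, 10}, B = {4, 8, 10, 11}
A ∪ B = {1, 4, 8, 10, 11}
(A ∪ B)' = U \ (A ∪ B) = {2, 3, 5, 6, 7, 9}
Verification via A' ∩ B': A' = {2, 3, 5, 6, 7, 9, 11}, B' = {1, 2, 3, 5, 6, 7, 9}
A' ∩ B' = {2, 3, 5, 6, 7, 9} ✓

{2, 3, 5, 6, 7, 9}


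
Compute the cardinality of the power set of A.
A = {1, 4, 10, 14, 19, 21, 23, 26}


Set A = {1, 4, 10, 14, 19, 21, 23, 26}
|A| = 8
The power set P(A) contains all subsets of A.
|P(A)| = 2^|A| = 2^8 = 256

256


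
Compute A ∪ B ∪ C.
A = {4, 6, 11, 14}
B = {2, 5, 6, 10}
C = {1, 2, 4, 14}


Set A = {4, 6, 11, 14}
Set B = {2, 5, 6, 10}
Set C = {1, 2, 4, 14}
First, A ∪ B = {2, 4, 5, 6, 10, 11, 14}
Then, (A ∪ B) ∪ C = {1, 2, 4, 5, 6, 10, 11, 14}

{1, 2, 4, 5, 6, 10, 11, 14}


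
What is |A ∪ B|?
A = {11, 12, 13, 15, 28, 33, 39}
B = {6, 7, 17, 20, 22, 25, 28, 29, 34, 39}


Set A = {11, 12, 13, 15, 28, 33, 39}, |A| = 7
Set B = {6, 7, 17, 20, 22, 25, 28, 29, 34, 39}, |B| = 10
A ∩ B = {28, 39}, |A ∩ B| = 2
|A ∪ B| = |A| + |B| - |A ∩ B| = 7 + 10 - 2 = 15

15


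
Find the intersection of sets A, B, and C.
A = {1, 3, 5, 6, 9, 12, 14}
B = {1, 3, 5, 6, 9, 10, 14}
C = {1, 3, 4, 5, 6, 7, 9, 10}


Set A = {1, 3, 5, 6, 9, 12, 14}
Set B = {1, 3, 5, 6, 9, 10, 14}
Set C = {1, 3, 4, 5, 6, 7, 9, 10}
First, A ∩ B = {1, 3, 5, 6, 9, 14}
Then, (A ∩ B) ∩ C = {1, 3, 5, 6, 9}

{1, 3, 5, 6, 9}


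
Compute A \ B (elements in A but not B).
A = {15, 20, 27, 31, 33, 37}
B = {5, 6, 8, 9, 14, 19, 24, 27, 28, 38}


Set A = {15, 20, 27, 31, 33, 37}
Set B = {5, 6, 8, 9, 14, 19, 24, 27, 28, 38}
A \ B includes elements in A that are not in B.
Check each element of A:
15 (not in B, keep), 20 (not in B, keep), 27 (in B, remove), 31 (not in B, keep), 33 (not in B, keep), 37 (not in B, keep)
A \ B = {15, 20, 31, 33, 37}

{15, 20, 31, 33, 37}


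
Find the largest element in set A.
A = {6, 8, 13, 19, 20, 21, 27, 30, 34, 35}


Set A = {6, 8, 13, 19, 20, 21, 27, 30, 34, 35}
Elements in ascending order: 6, 8, 13, 19, 20, 21, 27, 30, 34, 35
The largest element is 35.

35


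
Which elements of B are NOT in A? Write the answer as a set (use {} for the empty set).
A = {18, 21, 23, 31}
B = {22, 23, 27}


Set A = {18, 21, 23, 31}
Set B = {22, 23, 27}
Check each element of B against A:
22 ∉ A (include), 23 ∈ A, 27 ∉ A (include)
Elements of B not in A: {22, 27}

{22, 27}


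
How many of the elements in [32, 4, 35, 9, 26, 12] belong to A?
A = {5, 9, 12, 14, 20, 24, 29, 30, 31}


Set A = {5, 9, 12, 14, 20, 24, 29, 30, 31}
Candidates: [32, 4, 35, 9, 26, 12]
Check each candidate:
32 ∉ A, 4 ∉ A, 35 ∉ A, 9 ∈ A, 26 ∉ A, 12 ∈ A
Count of candidates in A: 2

2


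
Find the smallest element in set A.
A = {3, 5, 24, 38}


Set A = {3, 5, 24, 38}
Elements in ascending order: 3, 5, 24, 38
The smallest element is 3.

3


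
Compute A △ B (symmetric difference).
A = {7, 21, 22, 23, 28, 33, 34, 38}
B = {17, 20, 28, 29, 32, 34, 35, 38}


Set A = {7, 21, 22, 23, 28, 33, 34, 38}
Set B = {17, 20, 28, 29, 32, 34, 35, 38}
A △ B = (A \ B) ∪ (B \ A)
Elements in A but not B: {7, 21, 22, 23, 33}
Elements in B but not A: {17, 20, 29, 32, 35}
A △ B = {7, 17, 20, 21, 22, 23, 29, 32, 33, 35}

{7, 17, 20, 21, 22, 23, 29, 32, 33, 35}


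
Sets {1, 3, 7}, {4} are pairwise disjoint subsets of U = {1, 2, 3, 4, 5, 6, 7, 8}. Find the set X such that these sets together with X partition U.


U = {1, 2, 3, 4, 5, 6, 7, 8}
Shown blocks: {1, 3, 7}, {4}
A partition's blocks are pairwise disjoint and cover U, so the missing block = U \ (union of shown blocks).
Union of shown blocks: {1, 3, 4, 7}
Missing block = U \ (union) = {2, 5, 6, 8}

{2, 5, 6, 8}


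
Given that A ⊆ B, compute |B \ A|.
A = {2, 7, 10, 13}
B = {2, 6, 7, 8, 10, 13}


Set A = {2, 7, 10, 13}, |A| = 4
Set B = {2, 6, 7, 8, 10, 13}, |B| = 6
Since A ⊆ B: B \ A = {6, 8}
|B| - |A| = 6 - 4 = 2

2


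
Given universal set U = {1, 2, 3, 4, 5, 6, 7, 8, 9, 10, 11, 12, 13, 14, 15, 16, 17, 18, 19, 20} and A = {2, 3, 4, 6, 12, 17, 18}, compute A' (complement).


Universal set U = {1, 2, 3, 4, 5, 6, 7, 8, 9, 10, 11, 12, 13, 14, 15, 16, 17, 18, 19, 20}
Set A = {2, 3, 4, 6, 12, 17, 18}
A' = U \ A = elements in U but not in A
Checking each element of U:
1 (not in A, include), 2 (in A, exclude), 3 (in A, exclude), 4 (in A, exclude), 5 (not in A, include), 6 (in A, exclude), 7 (not in A, include), 8 (not in A, include), 9 (not in A, include), 10 (not in A, include), 11 (not in A, include), 12 (in A, exclude), 13 (not in A, include), 14 (not in A, include), 15 (not in A, include), 16 (not in A, include), 17 (in A, exclude), 18 (in A, exclude), 19 (not in A, include), 20 (not in A, include)
A' = {1, 5, 7, 8, 9, 10, 11, 13, 14, 15, 16, 19, 20}

{1, 5, 7, 8, 9, 10, 11, 13, 14, 15, 16, 19, 20}


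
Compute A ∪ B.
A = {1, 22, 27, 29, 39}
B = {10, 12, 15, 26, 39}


Set A = {1, 22, 27, 29, 39}
Set B = {10, 12, 15, 26, 39}
A ∪ B includes all elements in either set.
Elements from A: {1, 22, 27, 29, 39}
Elements from B not already included: {10, 12, 15, 26}
A ∪ B = {1, 10, 12, 15, 22, 26, 27, 29, 39}

{1, 10, 12, 15, 22, 26, 27, 29, 39}


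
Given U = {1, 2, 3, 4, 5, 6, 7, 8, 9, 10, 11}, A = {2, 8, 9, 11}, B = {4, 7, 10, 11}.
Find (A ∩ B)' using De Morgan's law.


U = {1, 2, 3, 4, 5, 6, 7, 8, 9, 10, 11}
A = {2, 8, 9, 11}, B = {4, 7, 10, 11}
A ∩ B = {11}
(A ∩ B)' = U \ (A ∩ B) = {1, 2, 3, 4, 5, 6, 7, 8, 9, 10}
Verification via A' ∪ B': A' = {1, 3, 4, 5, 6, 7, 10}, B' = {1, 2, 3, 5, 6, 8, 9}
A' ∪ B' = {1, 2, 3, 4, 5, 6, 7, 8, 9, 10} ✓

{1, 2, 3, 4, 5, 6, 7, 8, 9, 10}


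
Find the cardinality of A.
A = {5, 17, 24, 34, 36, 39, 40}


Set A = {5, 17, 24, 34, 36, 39, 40}
Listing elements: 5, 17, 24, 34, 36, 39, 40
Counting: 7 elements
|A| = 7

7


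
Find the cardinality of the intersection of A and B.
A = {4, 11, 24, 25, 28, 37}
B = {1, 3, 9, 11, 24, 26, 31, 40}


Set A = {4, 11, 24, 25, 28, 37}
Set B = {1, 3, 9, 11, 24, 26, 31, 40}
A ∩ B = {11, 24}
|A ∩ B| = 2

2


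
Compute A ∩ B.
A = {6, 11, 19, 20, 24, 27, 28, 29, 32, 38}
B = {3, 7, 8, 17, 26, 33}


Set A = {6, 11, 19, 20, 24, 27, 28, 29, 32, 38}
Set B = {3, 7, 8, 17, 26, 33}
A ∩ B includes only elements in both sets.
Check each element of A against B:
6 ✗, 11 ✗, 19 ✗, 20 ✗, 24 ✗, 27 ✗, 28 ✗, 29 ✗, 32 ✗, 38 ✗
A ∩ B = {}

{}


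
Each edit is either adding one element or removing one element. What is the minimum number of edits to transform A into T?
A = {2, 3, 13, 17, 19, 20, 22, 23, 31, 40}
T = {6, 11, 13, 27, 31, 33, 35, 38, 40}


Set A = {2, 3, 13, 17, 19, 20, 22, 23, 31, 40}
Set T = {6, 11, 13, 27, 31, 33, 35, 38, 40}
Elements to remove from A (in A, not in T): {2, 3, 17, 19, 20, 22, 23} → 7 removals
Elements to add to A (in T, not in A): {6, 11, 27, 33, 35, 38} → 6 additions
Total edits = 7 + 6 = 13

13


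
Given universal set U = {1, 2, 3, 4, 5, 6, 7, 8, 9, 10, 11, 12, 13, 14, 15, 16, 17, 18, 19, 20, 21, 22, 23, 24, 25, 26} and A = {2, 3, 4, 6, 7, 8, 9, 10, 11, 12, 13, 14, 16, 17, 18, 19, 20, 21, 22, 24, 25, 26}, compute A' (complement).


Universal set U = {1, 2, 3, 4, 5, 6, 7, 8, 9, 10, 11, 12, 13, 14, 15, 16, 17, 18, 19, 20, 21, 22, 23, 24, 25, 26}
Set A = {2, 3, 4, 6, 7, 8, 9, 10, 11, 12, 13, 14, 16, 17, 18, 19, 20, 21, 22, 24, 25, 26}
A' = U \ A = elements in U but not in A
Checking each element of U:
1 (not in A, include), 2 (in A, exclude), 3 (in A, exclude), 4 (in A, exclude), 5 (not in A, include), 6 (in A, exclude), 7 (in A, exclude), 8 (in A, exclude), 9 (in A, exclude), 10 (in A, exclude), 11 (in A, exclude), 12 (in A, exclude), 13 (in A, exclude), 14 (in A, exclude), 15 (not in A, include), 16 (in A, exclude), 17 (in A, exclude), 18 (in A, exclude), 19 (in A, exclude), 20 (in A, exclude), 21 (in A, exclude), 22 (in A, exclude), 23 (not in A, include), 24 (in A, exclude), 25 (in A, exclude), 26 (in A, exclude)
A' = {1, 5, 15, 23}

{1, 5, 15, 23}


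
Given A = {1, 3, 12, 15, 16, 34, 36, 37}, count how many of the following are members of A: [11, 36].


Set A = {1, 3, 12, 15, 16, 34, 36, 37}
Candidates: [11, 36]
Check each candidate:
11 ∉ A, 36 ∈ A
Count of candidates in A: 1

1


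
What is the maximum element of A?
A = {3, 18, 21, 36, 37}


Set A = {3, 18, 21, 36, 37}
Elements in ascending order: 3, 18, 21, 36, 37
The largest element is 37.

37


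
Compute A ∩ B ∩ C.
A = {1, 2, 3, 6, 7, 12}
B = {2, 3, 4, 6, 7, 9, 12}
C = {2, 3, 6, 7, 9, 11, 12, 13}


Set A = {1, 2, 3, 6, 7, 12}
Set B = {2, 3, 4, 6, 7, 9, 12}
Set C = {2, 3, 6, 7, 9, 11, 12, 13}
First, A ∩ B = {2, 3, 6, 7, 12}
Then, (A ∩ B) ∩ C = {2, 3, 6, 7, 12}

{2, 3, 6, 7, 12}


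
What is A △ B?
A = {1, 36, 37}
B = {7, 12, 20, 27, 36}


Set A = {1, 36, 37}
Set B = {7, 12, 20, 27, 36}
A △ B = (A \ B) ∪ (B \ A)
Elements in A but not B: {1, 37}
Elements in B but not A: {7, 12, 20, 27}
A △ B = {1, 7, 12, 20, 27, 37}

{1, 7, 12, 20, 27, 37}


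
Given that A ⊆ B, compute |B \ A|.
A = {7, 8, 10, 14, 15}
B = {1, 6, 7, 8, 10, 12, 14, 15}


Set A = {7, 8, 10, 14, 15}, |A| = 5
Set B = {1, 6, 7, 8, 10, 12, 14, 15}, |B| = 8
Since A ⊆ B: B \ A = {1, 6, 12}
|B| - |A| = 8 - 5 = 3

3


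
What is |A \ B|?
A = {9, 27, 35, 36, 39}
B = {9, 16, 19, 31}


Set A = {9, 27, 35, 36, 39}
Set B = {9, 16, 19, 31}
A \ B = {27, 35, 36, 39}
|A \ B| = 4

4


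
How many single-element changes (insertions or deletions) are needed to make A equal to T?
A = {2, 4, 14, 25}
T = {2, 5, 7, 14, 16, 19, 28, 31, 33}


Set A = {2, 4, 14, 25}
Set T = {2, 5, 7, 14, 16, 19, 28, 31, 33}
Elements to remove from A (in A, not in T): {4, 25} → 2 removals
Elements to add to A (in T, not in A): {5, 7, 16, 19, 28, 31, 33} → 7 additions
Total edits = 2 + 7 = 9

9


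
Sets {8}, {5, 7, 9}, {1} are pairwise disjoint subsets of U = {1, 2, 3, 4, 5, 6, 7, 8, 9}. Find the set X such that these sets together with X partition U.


U = {1, 2, 3, 4, 5, 6, 7, 8, 9}
Shown blocks: {8}, {5, 7, 9}, {1}
A partition's blocks are pairwise disjoint and cover U, so the missing block = U \ (union of shown blocks).
Union of shown blocks: {1, 5, 7, 8, 9}
Missing block = U \ (union) = {2, 3, 4, 6}

{2, 3, 4, 6}


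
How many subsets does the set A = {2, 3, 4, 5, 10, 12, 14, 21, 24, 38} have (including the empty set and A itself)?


Set A = {2, 3, 4, 5, 10, 12, 14, 21, 24, 38}
|A| = 10
The power set P(A) contains all subsets of A.
|P(A)| = 2^|A| = 2^10 = 1024

1024


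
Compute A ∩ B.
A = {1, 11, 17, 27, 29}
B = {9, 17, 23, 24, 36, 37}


Set A = {1, 11, 17, 27, 29}
Set B = {9, 17, 23, 24, 36, 37}
A ∩ B includes only elements in both sets.
Check each element of A against B:
1 ✗, 11 ✗, 17 ✓, 27 ✗, 29 ✗
A ∩ B = {17}

{17}


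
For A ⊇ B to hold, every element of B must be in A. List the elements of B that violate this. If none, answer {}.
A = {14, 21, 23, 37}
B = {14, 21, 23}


Set A = {14, 21, 23, 37}
Set B = {14, 21, 23}
Check each element of B against A:
14 ∈ A, 21 ∈ A, 23 ∈ A
Elements of B not in A: {}

{}


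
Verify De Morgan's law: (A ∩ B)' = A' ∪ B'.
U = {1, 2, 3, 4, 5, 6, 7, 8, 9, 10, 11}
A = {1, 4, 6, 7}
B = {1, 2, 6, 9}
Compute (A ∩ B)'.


U = {1, 2, 3, 4, 5, 6, 7, 8, 9, 10, 11}
A = {1, 4, 6, 7}, B = {1, 2, 6, 9}
A ∩ B = {1, 6}
(A ∩ B)' = U \ (A ∩ B) = {2, 3, 4, 5, 7, 8, 9, 10, 11}
Verification via A' ∪ B': A' = {2, 3, 5, 8, 9, 10, 11}, B' = {3, 4, 5, 7, 8, 10, 11}
A' ∪ B' = {2, 3, 4, 5, 7, 8, 9, 10, 11} ✓

{2, 3, 4, 5, 7, 8, 9, 10, 11}


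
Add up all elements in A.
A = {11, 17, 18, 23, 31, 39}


Set A = {11, 17, 18, 23, 31, 39}
Sum = 11 + 17 + 18 + 23 + 31 + 39 = 139

139


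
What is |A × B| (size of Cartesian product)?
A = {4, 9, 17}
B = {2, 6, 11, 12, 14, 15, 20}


Set A = {4, 9, 17} has 3 elements.
Set B = {2, 6, 11, 12, 14, 15, 20} has 7 elements.
|A × B| = |A| × |B| = 3 × 7 = 21

21


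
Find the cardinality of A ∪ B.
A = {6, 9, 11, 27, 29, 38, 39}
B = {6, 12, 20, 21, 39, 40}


Set A = {6, 9, 11, 27, 29, 38, 39}, |A| = 7
Set B = {6, 12, 20, 21, 39, 40}, |B| = 6
A ∩ B = {6, 39}, |A ∩ B| = 2
|A ∪ B| = |A| + |B| - |A ∩ B| = 7 + 6 - 2 = 11

11


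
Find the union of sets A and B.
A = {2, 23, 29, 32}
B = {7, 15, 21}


Set A = {2, 23, 29, 32}
Set B = {7, 15, 21}
A ∪ B includes all elements in either set.
Elements from A: {2, 23, 29, 32}
Elements from B not already included: {7, 15, 21}
A ∪ B = {2, 7, 15, 21, 23, 29, 32}

{2, 7, 15, 21, 23, 29, 32}


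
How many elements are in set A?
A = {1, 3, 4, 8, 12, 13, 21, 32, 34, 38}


Set A = {1, 3, 4, 8, 12, 13, 21, 32, 34, 38}
Listing elements: 1, 3, 4, 8, 12, 13, 21, 32, 34, 38
Counting: 10 elements
|A| = 10

10


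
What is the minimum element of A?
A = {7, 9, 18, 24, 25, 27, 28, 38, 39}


Set A = {7, 9, 18, 24, 25, 27, 28, 38, 39}
Elements in ascending order: 7, 9, 18, 24, 25, 27, 28, 38, 39
The smallest element is 7.

7


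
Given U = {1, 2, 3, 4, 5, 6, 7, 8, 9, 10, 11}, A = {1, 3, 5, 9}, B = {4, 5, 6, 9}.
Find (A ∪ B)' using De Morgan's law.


U = {1, 2, 3, 4, 5, 6, 7, 8, 9, 10, 11}
A = {1, 3, 5, 9}, B = {4, 5, 6, 9}
A ∪ B = {1, 3, 4, 5, 6, 9}
(A ∪ B)' = U \ (A ∪ B) = {2, 7, 8, 10, 11}
Verification via A' ∩ B': A' = {2, 4, 6, 7, 8, 10, 11}, B' = {1, 2, 3, 7, 8, 10, 11}
A' ∩ B' = {2, 7, 8, 10, 11} ✓

{2, 7, 8, 10, 11}


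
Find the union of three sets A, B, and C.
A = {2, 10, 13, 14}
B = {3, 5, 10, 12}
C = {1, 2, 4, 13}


Set A = {2, 10, 13, 14}
Set B = {3, 5, 10, 12}
Set C = {1, 2, 4, 13}
First, A ∪ B = {2, 3, 5, 10, 12, 13, 14}
Then, (A ∪ B) ∪ C = {1, 2, 3, 4, 5, 10, 12, 13, 14}

{1, 2, 3, 4, 5, 10, 12, 13, 14}


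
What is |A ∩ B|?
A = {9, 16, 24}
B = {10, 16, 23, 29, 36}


Set A = {9, 16, 24}
Set B = {10, 16, 23, 29, 36}
A ∩ B = {16}
|A ∩ B| = 1

1


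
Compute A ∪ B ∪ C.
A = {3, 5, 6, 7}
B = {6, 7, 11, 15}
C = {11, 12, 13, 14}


Set A = {3, 5, 6, 7}
Set B = {6, 7, 11, 15}
Set C = {11, 12, 13, 14}
First, A ∪ B = {3, 5, 6, 7, 11, 15}
Then, (A ∪ B) ∪ C = {3, 5, 6, 7, 11, 12, 13, 14, 15}

{3, 5, 6, 7, 11, 12, 13, 14, 15}


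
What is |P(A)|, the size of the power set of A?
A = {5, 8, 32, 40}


Set A = {5, 8, 32, 40}
|A| = 4
The power set P(A) contains all subsets of A.
|P(A)| = 2^|A| = 2^4 = 16

16


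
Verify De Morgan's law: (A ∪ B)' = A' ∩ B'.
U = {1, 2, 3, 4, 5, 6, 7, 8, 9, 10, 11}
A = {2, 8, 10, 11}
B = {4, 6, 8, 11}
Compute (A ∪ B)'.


U = {1, 2, 3, 4, 5, 6, 7, 8, 9, 10, 11}
A = {2, 8, 10, 11}, B = {4, 6, 8, 11}
A ∪ B = {2, 4, 6, 8, 10, 11}
(A ∪ B)' = U \ (A ∪ B) = {1, 3, 5, 7, 9}
Verification via A' ∩ B': A' = {1, 3, 4, 5, 6, 7, 9}, B' = {1, 2, 3, 5, 7, 9, 10}
A' ∩ B' = {1, 3, 5, 7, 9} ✓

{1, 3, 5, 7, 9}


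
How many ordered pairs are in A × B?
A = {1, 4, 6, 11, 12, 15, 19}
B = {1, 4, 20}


Set A = {1, 4, 6, 11, 12, 15, 19} has 7 elements.
Set B = {1, 4, 20} has 3 elements.
|A × B| = |A| × |B| = 7 × 3 = 21

21


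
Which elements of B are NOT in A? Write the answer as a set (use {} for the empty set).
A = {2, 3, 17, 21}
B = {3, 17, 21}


Set A = {2, 3, 17, 21}
Set B = {3, 17, 21}
Check each element of B against A:
3 ∈ A, 17 ∈ A, 21 ∈ A
Elements of B not in A: {}

{}


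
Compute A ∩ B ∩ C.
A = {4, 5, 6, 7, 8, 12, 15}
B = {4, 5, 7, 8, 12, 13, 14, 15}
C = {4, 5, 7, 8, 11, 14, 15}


Set A = {4, 5, 6, 7, 8, 12, 15}
Set B = {4, 5, 7, 8, 12, 13, 14, 15}
Set C = {4, 5, 7, 8, 11, 14, 15}
First, A ∩ B = {4, 5, 7, 8, 12, 15}
Then, (A ∩ B) ∩ C = {4, 5, 7, 8, 15}

{4, 5, 7, 8, 15}


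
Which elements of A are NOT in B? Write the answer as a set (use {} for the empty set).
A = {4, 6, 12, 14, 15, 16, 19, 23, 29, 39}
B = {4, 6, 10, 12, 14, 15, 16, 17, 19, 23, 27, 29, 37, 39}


Set A = {4, 6, 12, 14, 15, 16, 19, 23, 29, 39}
Set B = {4, 6, 10, 12, 14, 15, 16, 17, 19, 23, 27, 29, 37, 39}
Check each element of A against B:
4 ∈ B, 6 ∈ B, 12 ∈ B, 14 ∈ B, 15 ∈ B, 16 ∈ B, 19 ∈ B, 23 ∈ B, 29 ∈ B, 39 ∈ B
Elements of A not in B: {}

{}


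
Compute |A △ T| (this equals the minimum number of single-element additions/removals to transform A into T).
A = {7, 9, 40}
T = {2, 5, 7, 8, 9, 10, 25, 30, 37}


Set A = {7, 9, 40}
Set T = {2, 5, 7, 8, 9, 10, 25, 30, 37}
Elements to remove from A (in A, not in T): {40} → 1 removals
Elements to add to A (in T, not in A): {2, 5, 8, 10, 25, 30, 37} → 7 additions
Total edits = 1 + 7 = 8

8


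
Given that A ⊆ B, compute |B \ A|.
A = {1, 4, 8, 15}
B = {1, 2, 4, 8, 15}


Set A = {1, 4, 8, 15}, |A| = 4
Set B = {1, 2, 4, 8, 15}, |B| = 5
Since A ⊆ B: B \ A = {2}
|B| - |A| = 5 - 4 = 1

1


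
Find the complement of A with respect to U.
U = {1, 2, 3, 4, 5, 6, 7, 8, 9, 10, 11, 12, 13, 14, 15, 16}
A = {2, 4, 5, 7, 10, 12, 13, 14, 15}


Universal set U = {1, 2, 3, 4, 5, 6, 7, 8, 9, 10, 11, 12, 13, 14, 15, 16}
Set A = {2, 4, 5, 7, 10, 12, 13, 14, 15}
A' = U \ A = elements in U but not in A
Checking each element of U:
1 (not in A, include), 2 (in A, exclude), 3 (not in A, include), 4 (in A, exclude), 5 (in A, exclude), 6 (not in A, include), 7 (in A, exclude), 8 (not in A, include), 9 (not in A, include), 10 (in A, exclude), 11 (not in A, include), 12 (in A, exclude), 13 (in A, exclude), 14 (in A, exclude), 15 (in A, exclude), 16 (not in A, include)
A' = {1, 3, 6, 8, 9, 11, 16}

{1, 3, 6, 8, 9, 11, 16}


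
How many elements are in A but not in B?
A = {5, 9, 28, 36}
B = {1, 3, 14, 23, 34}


Set A = {5, 9, 28, 36}
Set B = {1, 3, 14, 23, 34}
A \ B = {5, 9, 28, 36}
|A \ B| = 4

4


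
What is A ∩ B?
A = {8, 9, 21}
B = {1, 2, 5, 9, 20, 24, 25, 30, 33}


Set A = {8, 9, 21}
Set B = {1, 2, 5, 9, 20, 24, 25, 30, 33}
A ∩ B includes only elements in both sets.
Check each element of A against B:
8 ✗, 9 ✓, 21 ✗
A ∩ B = {9}

{9}


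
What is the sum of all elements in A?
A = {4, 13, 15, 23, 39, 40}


Set A = {4, 13, 15, 23, 39, 40}
Sum = 4 + 13 + 15 + 23 + 39 + 40 = 134

134


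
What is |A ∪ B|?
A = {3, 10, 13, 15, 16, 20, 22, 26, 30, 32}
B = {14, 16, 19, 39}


Set A = {3, 10, 13, 15, 16, 20, 22, 26, 30, 32}, |A| = 10
Set B = {14, 16, 19, 39}, |B| = 4
A ∩ B = {16}, |A ∩ B| = 1
|A ∪ B| = |A| + |B| - |A ∩ B| = 10 + 4 - 1 = 13

13


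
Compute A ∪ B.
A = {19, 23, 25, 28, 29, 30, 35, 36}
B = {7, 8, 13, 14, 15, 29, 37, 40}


Set A = {19, 23, 25, 28, 29, 30, 35, 36}
Set B = {7, 8, 13, 14, 15, 29, 37, 40}
A ∪ B includes all elements in either set.
Elements from A: {19, 23, 25, 28, 29, 30, 35, 36}
Elements from B not already included: {7, 8, 13, 14, 15, 37, 40}
A ∪ B = {7, 8, 13, 14, 15, 19, 23, 25, 28, 29, 30, 35, 36, 37, 40}

{7, 8, 13, 14, 15, 19, 23, 25, 28, 29, 30, 35, 36, 37, 40}


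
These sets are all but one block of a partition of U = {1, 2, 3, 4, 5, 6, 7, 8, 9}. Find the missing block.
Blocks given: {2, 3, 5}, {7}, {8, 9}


U = {1, 2, 3, 4, 5, 6, 7, 8, 9}
Shown blocks: {2, 3, 5}, {7}, {8, 9}
A partition's blocks are pairwise disjoint and cover U, so the missing block = U \ (union of shown blocks).
Union of shown blocks: {2, 3, 5, 7, 8, 9}
Missing block = U \ (union) = {1, 4, 6}

{1, 4, 6}


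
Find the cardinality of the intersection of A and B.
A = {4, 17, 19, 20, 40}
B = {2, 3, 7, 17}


Set A = {4, 17, 19, 20, 40}
Set B = {2, 3, 7, 17}
A ∩ B = {17}
|A ∩ B| = 1

1


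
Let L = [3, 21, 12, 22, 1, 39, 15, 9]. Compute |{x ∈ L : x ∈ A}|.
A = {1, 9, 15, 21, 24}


Set A = {1, 9, 15, 21, 24}
Candidates: [3, 21, 12, 22, 1, 39, 15, 9]
Check each candidate:
3 ∉ A, 21 ∈ A, 12 ∉ A, 22 ∉ A, 1 ∈ A, 39 ∉ A, 15 ∈ A, 9 ∈ A
Count of candidates in A: 4

4


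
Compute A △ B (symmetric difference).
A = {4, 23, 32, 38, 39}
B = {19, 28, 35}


Set A = {4, 23, 32, 38, 39}
Set B = {19, 28, 35}
A △ B = (A \ B) ∪ (B \ A)
Elements in A but not B: {4, 23, 32, 38, 39}
Elements in B but not A: {19, 28, 35}
A △ B = {4, 19, 23, 28, 32, 35, 38, 39}

{4, 19, 23, 28, 32, 35, 38, 39}


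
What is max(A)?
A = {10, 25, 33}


Set A = {10, 25, 33}
Elements in ascending order: 10, 25, 33
The largest element is 33.

33


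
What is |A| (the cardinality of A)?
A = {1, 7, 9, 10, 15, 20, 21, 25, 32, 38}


Set A = {1, 7, 9, 10, 15, 20, 21, 25, 32, 38}
Listing elements: 1, 7, 9, 10, 15, 20, 21, 25, 32, 38
Counting: 10 elements
|A| = 10

10


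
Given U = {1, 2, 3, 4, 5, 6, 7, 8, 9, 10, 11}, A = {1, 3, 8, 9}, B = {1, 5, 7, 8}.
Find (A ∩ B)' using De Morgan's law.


U = {1, 2, 3, 4, 5, 6, 7, 8, 9, 10, 11}
A = {1, 3, 8, 9}, B = {1, 5, 7, 8}
A ∩ B = {1, 8}
(A ∩ B)' = U \ (A ∩ B) = {2, 3, 4, 5, 6, 7, 9, 10, 11}
Verification via A' ∪ B': A' = {2, 4, 5, 6, 7, 10, 11}, B' = {2, 3, 4, 6, 9, 10, 11}
A' ∪ B' = {2, 3, 4, 5, 6, 7, 9, 10, 11} ✓

{2, 3, 4, 5, 6, 7, 9, 10, 11}


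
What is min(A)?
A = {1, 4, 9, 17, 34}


Set A = {1, 4, 9, 17, 34}
Elements in ascending order: 1, 4, 9, 17, 34
The smallest element is 1.

1


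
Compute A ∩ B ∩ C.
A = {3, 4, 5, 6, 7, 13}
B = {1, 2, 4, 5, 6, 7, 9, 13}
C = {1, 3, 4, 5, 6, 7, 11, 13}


Set A = {3, 4, 5, 6, 7, 13}
Set B = {1, 2, 4, 5, 6, 7, 9, 13}
Set C = {1, 3, 4, 5, 6, 7, 11, 13}
First, A ∩ B = {4, 5, 6, 7, 13}
Then, (A ∩ B) ∩ C = {4, 5, 6, 7, 13}

{4, 5, 6, 7, 13}


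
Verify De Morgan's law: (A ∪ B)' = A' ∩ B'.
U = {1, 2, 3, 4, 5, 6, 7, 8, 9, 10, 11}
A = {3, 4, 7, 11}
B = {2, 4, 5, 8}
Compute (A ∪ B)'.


U = {1, 2, 3, 4, 5, 6, 7, 8, 9, 10, 11}
A = {3, 4, 7, 11}, B = {2, 4, 5, 8}
A ∪ B = {2, 3, 4, 5, 7, 8, 11}
(A ∪ B)' = U \ (A ∪ B) = {1, 6, 9, 10}
Verification via A' ∩ B': A' = {1, 2, 5, 6, 8, 9, 10}, B' = {1, 3, 6, 7, 9, 10, 11}
A' ∩ B' = {1, 6, 9, 10} ✓

{1, 6, 9, 10}


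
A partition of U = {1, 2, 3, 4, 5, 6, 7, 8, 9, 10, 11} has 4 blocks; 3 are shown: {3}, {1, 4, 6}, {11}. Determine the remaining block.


U = {1, 2, 3, 4, 5, 6, 7, 8, 9, 10, 11}
Shown blocks: {3}, {1, 4, 6}, {11}
A partition's blocks are pairwise disjoint and cover U, so the missing block = U \ (union of shown blocks).
Union of shown blocks: {1, 3, 4, 6, 11}
Missing block = U \ (union) = {2, 5, 7, 8, 9, 10}

{2, 5, 7, 8, 9, 10}


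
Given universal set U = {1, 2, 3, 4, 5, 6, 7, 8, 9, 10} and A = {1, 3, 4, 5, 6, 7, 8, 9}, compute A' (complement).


Universal set U = {1, 2, 3, 4, 5, 6, 7, 8, 9, 10}
Set A = {1, 3, 4, 5, 6, 7, 8, 9}
A' = U \ A = elements in U but not in A
Checking each element of U:
1 (in A, exclude), 2 (not in A, include), 3 (in A, exclude), 4 (in A, exclude), 5 (in A, exclude), 6 (in A, exclude), 7 (in A, exclude), 8 (in A, exclude), 9 (in A, exclude), 10 (not in A, include)
A' = {2, 10}

{2, 10}


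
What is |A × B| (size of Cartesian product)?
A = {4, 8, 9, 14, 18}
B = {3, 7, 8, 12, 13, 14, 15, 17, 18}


Set A = {4, 8, 9, 14, 18} has 5 elements.
Set B = {3, 7, 8, 12, 13, 14, 15, 17, 18} has 9 elements.
|A × B| = |A| × |B| = 5 × 9 = 45

45


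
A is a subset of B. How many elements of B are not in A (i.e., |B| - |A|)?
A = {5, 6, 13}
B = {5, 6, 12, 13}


Set A = {5, 6, 13}, |A| = 3
Set B = {5, 6, 12, 13}, |B| = 4
Since A ⊆ B: B \ A = {12}
|B| - |A| = 4 - 3 = 1

1


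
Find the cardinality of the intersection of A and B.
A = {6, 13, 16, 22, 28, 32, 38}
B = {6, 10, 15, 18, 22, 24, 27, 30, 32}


Set A = {6, 13, 16, 22, 28, 32, 38}
Set B = {6, 10, 15, 18, 22, 24, 27, 30, 32}
A ∩ B = {6, 22, 32}
|A ∩ B| = 3

3


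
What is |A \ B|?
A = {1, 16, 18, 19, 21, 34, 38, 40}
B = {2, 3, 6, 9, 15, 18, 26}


Set A = {1, 16, 18, 19, 21, 34, 38, 40}
Set B = {2, 3, 6, 9, 15, 18, 26}
A \ B = {1, 16, 19, 21, 34, 38, 40}
|A \ B| = 7

7


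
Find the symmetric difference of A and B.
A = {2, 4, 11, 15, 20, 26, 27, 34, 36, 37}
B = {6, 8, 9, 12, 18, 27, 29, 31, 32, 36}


Set A = {2, 4, 11, 15, 20, 26, 27, 34, 36, 37}
Set B = {6, 8, 9, 12, 18, 27, 29, 31, 32, 36}
A △ B = (A \ B) ∪ (B \ A)
Elements in A but not B: {2, 4, 11, 15, 20, 26, 34, 37}
Elements in B but not A: {6, 8, 9, 12, 18, 29, 31, 32}
A △ B = {2, 4, 6, 8, 9, 11, 12, 15, 18, 20, 26, 29, 31, 32, 34, 37}

{2, 4, 6, 8, 9, 11, 12, 15, 18, 20, 26, 29, 31, 32, 34, 37}


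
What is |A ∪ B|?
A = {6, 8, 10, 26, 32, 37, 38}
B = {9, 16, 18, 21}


Set A = {6, 8, 10, 26, 32, 37, 38}, |A| = 7
Set B = {9, 16, 18, 21}, |B| = 4
A ∩ B = {}, |A ∩ B| = 0
|A ∪ B| = |A| + |B| - |A ∩ B| = 7 + 4 - 0 = 11

11


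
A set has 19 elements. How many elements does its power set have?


The set has 19 elements.
The power set contains all possible subsets.
|P(A)| = 2^|A| = 2^19 = 524288

524288


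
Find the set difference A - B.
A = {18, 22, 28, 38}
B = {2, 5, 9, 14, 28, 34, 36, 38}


Set A = {18, 22, 28, 38}
Set B = {2, 5, 9, 14, 28, 34, 36, 38}
A \ B includes elements in A that are not in B.
Check each element of A:
18 (not in B, keep), 22 (not in B, keep), 28 (in B, remove), 38 (in B, remove)
A \ B = {18, 22}

{18, 22}


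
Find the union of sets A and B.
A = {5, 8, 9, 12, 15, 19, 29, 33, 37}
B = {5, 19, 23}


Set A = {5, 8, 9, 12, 15, 19, 29, 33, 37}
Set B = {5, 19, 23}
A ∪ B includes all elements in either set.
Elements from A: {5, 8, 9, 12, 15, 19, 29, 33, 37}
Elements from B not already included: {23}
A ∪ B = {5, 8, 9, 12, 15, 19, 23, 29, 33, 37}

{5, 8, 9, 12, 15, 19, 23, 29, 33, 37}


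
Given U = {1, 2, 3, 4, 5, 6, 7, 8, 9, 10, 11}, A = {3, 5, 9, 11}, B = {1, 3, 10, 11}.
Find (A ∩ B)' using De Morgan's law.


U = {1, 2, 3, 4, 5, 6, 7, 8, 9, 10, 11}
A = {3, 5, 9, 11}, B = {1, 3, 10, 11}
A ∩ B = {3, 11}
(A ∩ B)' = U \ (A ∩ B) = {1, 2, 4, 5, 6, 7, 8, 9, 10}
Verification via A' ∪ B': A' = {1, 2, 4, 6, 7, 8, 10}, B' = {2, 4, 5, 6, 7, 8, 9}
A' ∪ B' = {1, 2, 4, 5, 6, 7, 8, 9, 10} ✓

{1, 2, 4, 5, 6, 7, 8, 9, 10}


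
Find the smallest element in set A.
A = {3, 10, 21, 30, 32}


Set A = {3, 10, 21, 30, 32}
Elements in ascending order: 3, 10, 21, 30, 32
The smallest element is 3.

3


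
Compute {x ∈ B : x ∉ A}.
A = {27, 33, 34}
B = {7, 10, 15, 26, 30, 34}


Set A = {27, 33, 34}
Set B = {7, 10, 15, 26, 30, 34}
Check each element of B against A:
7 ∉ A (include), 10 ∉ A (include), 15 ∉ A (include), 26 ∉ A (include), 30 ∉ A (include), 34 ∈ A
Elements of B not in A: {7, 10, 15, 26, 30}

{7, 10, 15, 26, 30}


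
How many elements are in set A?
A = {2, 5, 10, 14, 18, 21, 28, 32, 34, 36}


Set A = {2, 5, 10, 14, 18, 21, 28, 32, 34, 36}
Listing elements: 2, 5, 10, 14, 18, 21, 28, 32, 34, 36
Counting: 10 elements
|A| = 10

10


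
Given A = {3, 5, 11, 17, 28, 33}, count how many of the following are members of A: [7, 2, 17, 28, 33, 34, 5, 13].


Set A = {3, 5, 11, 17, 28, 33}
Candidates: [7, 2, 17, 28, 33, 34, 5, 13]
Check each candidate:
7 ∉ A, 2 ∉ A, 17 ∈ A, 28 ∈ A, 33 ∈ A, 34 ∉ A, 5 ∈ A, 13 ∉ A
Count of candidates in A: 4

4


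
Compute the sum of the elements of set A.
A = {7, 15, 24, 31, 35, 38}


Set A = {7, 15, 24, 31, 35, 38}
Sum = 7 + 15 + 24 + 31 + 35 + 38 = 150

150


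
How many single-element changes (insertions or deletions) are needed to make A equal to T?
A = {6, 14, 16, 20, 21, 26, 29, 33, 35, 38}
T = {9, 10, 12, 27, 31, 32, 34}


Set A = {6, 14, 16, 20, 21, 26, 29, 33, 35, 38}
Set T = {9, 10, 12, 27, 31, 32, 34}
Elements to remove from A (in A, not in T): {6, 14, 16, 20, 21, 26, 29, 33, 35, 38} → 10 removals
Elements to add to A (in T, not in A): {9, 10, 12, 27, 31, 32, 34} → 7 additions
Total edits = 10 + 7 = 17

17


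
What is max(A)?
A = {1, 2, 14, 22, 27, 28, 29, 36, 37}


Set A = {1, 2, 14, 22, 27, 28, 29, 36, 37}
Elements in ascending order: 1, 2, 14, 22, 27, 28, 29, 36, 37
The largest element is 37.

37


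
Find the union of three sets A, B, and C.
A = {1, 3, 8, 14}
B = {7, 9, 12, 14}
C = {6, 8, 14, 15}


Set A = {1, 3, 8, 14}
Set B = {7, 9, 12, 14}
Set C = {6, 8, 14, 15}
First, A ∪ B = {1, 3, 7, 8, 9, 12, 14}
Then, (A ∪ B) ∪ C = {1, 3, 6, 7, 8, 9, 12, 14, 15}

{1, 3, 6, 7, 8, 9, 12, 14, 15}


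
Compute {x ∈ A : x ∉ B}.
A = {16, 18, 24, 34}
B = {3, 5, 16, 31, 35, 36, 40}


Set A = {16, 18, 24, 34}
Set B = {3, 5, 16, 31, 35, 36, 40}
Check each element of A against B:
16 ∈ B, 18 ∉ B (include), 24 ∉ B (include), 34 ∉ B (include)
Elements of A not in B: {18, 24, 34}

{18, 24, 34}


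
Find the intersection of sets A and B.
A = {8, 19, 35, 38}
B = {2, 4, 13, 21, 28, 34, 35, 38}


Set A = {8, 19, 35, 38}
Set B = {2, 4, 13, 21, 28, 34, 35, 38}
A ∩ B includes only elements in both sets.
Check each element of A against B:
8 ✗, 19 ✗, 35 ✓, 38 ✓
A ∩ B = {35, 38}

{35, 38}


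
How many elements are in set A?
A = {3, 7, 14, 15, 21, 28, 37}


Set A = {3, 7, 14, 15, 21, 28, 37}
Listing elements: 3, 7, 14, 15, 21, 28, 37
Counting: 7 elements
|A| = 7

7


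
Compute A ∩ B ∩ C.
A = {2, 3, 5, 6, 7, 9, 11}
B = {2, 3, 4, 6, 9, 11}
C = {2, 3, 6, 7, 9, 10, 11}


Set A = {2, 3, 5, 6, 7, 9, 11}
Set B = {2, 3, 4, 6, 9, 11}
Set C = {2, 3, 6, 7, 9, 10, 11}
First, A ∩ B = {2, 3, 6, 9, 11}
Then, (A ∩ B) ∩ C = {2, 3, 6, 9, 11}

{2, 3, 6, 9, 11}


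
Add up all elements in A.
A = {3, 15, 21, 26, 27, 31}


Set A = {3, 15, 21, 26, 27, 31}
Sum = 3 + 15 + 21 + 26 + 27 + 31 = 123

123


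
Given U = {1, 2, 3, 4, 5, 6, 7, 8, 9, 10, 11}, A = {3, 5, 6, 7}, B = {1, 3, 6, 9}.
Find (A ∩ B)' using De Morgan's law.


U = {1, 2, 3, 4, 5, 6, 7, 8, 9, 10, 11}
A = {3, 5, 6, 7}, B = {1, 3, 6, 9}
A ∩ B = {3, 6}
(A ∩ B)' = U \ (A ∩ B) = {1, 2, 4, 5, 7, 8, 9, 10, 11}
Verification via A' ∪ B': A' = {1, 2, 4, 8, 9, 10, 11}, B' = {2, 4, 5, 7, 8, 10, 11}
A' ∪ B' = {1, 2, 4, 5, 7, 8, 9, 10, 11} ✓

{1, 2, 4, 5, 7, 8, 9, 10, 11}


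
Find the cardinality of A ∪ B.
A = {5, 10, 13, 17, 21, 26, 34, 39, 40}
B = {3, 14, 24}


Set A = {5, 10, 13, 17, 21, 26, 34, 39, 40}, |A| = 9
Set B = {3, 14, 24}, |B| = 3
A ∩ B = {}, |A ∩ B| = 0
|A ∪ B| = |A| + |B| - |A ∩ B| = 9 + 3 - 0 = 12

12
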